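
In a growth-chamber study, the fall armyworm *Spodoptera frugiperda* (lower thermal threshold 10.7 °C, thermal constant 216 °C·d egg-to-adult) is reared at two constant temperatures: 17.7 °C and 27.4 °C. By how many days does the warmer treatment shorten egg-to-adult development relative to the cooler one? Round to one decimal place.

At 17.7 °C: 216 / (17.7 − 10.7) = 216 / 7.0 = 30.857 d.
At 27.4 °C: 216 / (27.4 − 10.7) = 216 / 16.7 = 12.934 d.
Difference = |30.857 − 12.934| = 17.923 ≈ 17.9 days.

17.9 days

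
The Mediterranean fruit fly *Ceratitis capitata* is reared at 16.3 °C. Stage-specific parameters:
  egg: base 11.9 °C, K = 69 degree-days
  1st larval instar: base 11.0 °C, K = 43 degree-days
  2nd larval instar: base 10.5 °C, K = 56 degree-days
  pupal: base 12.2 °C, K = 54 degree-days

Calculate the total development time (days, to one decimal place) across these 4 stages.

46.6 days

egg: 69 / (16.3 − 11.9) = 69 / 4.4 = 15.682 d.
1st larval instar: 43 / (16.3 − 11.0) = 43 / 5.3 = 8.113 d.
2nd larval instar: 56 / (16.3 − 10.5) = 56 / 5.8 = 9.655 d.
pupal: 54 / (16.3 − 12.2) = 54 / 4.1 = 13.171 d.
Sum = 46.621 ≈ 46.6 days.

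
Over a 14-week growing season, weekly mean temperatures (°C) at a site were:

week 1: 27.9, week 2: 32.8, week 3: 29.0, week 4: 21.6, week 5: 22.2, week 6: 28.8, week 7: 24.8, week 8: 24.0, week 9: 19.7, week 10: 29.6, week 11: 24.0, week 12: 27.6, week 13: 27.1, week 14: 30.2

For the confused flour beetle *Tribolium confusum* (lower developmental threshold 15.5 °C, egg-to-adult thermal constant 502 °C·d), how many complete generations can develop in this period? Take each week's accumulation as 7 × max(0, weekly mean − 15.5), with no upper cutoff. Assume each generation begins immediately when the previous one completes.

Weekly DD (7 × max(0, T̄ − 15.5)): 86.8, 121.1, 94.5, 42.7, 46.9, 93.1, 65.1, 59.5, 29.4, 98.7, 59.5, 84.7, 81.2, 102.9.
Season total = 1066.1 DD.
Complete generations = ⌊1066.1 / 502⌋ = 2.

2 generations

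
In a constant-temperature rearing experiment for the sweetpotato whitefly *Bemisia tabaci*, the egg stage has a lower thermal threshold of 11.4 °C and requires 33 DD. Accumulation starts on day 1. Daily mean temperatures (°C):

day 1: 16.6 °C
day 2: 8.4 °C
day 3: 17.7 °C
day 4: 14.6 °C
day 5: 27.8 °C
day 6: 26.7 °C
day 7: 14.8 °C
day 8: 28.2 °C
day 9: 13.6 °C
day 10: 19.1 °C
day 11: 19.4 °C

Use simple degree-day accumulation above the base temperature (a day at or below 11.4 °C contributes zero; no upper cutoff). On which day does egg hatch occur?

Daily DD above 11.4 °C: 5.2, 0.0, 6.3, 3.2, 16.4, 15.3, 3.4, 16.8, 2.2, 7.7, 8.0.
Cumulative: 5.2, 5.2, 11.5, 14.7, 31.1, 46.4, 49.8, 66.6, 68.8, 76.5, 84.5.
The total first reaches 33 DD on day 6.

day 6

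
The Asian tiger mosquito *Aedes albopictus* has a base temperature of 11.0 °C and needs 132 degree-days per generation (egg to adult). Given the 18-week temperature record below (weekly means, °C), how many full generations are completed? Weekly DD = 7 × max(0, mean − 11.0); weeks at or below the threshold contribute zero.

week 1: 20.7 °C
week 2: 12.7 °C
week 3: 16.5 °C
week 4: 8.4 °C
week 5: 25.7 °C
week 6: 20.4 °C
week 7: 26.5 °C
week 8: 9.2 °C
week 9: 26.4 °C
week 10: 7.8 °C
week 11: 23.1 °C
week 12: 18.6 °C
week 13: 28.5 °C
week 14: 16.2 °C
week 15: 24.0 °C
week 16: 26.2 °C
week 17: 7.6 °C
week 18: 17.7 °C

7 generations

Weekly DD (7 × max(0, T̄ − 11.0)): 67.9, 11.9, 38.5, 0.0, 102.9, 65.8, 108.5, 0.0, 107.8, 0.0, 84.7, 53.2, 122.5, 36.4, 91.0, 106.4, 0.0, 46.9.
Season total = 1044.4 DD.
Complete generations = ⌊1044.4 / 132⌋ = 7.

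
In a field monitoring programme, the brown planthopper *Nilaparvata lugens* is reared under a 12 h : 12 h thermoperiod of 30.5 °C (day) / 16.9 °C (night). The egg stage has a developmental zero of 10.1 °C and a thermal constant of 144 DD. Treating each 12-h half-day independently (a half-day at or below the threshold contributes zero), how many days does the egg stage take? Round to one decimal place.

10.6 days

Day half: max(0, 30.5 − 10.1) × 0.5 = 20.4 × 0.5 = 10.20 DD.
Night half: max(0, 16.9 − 10.1) × 0.5 = 6.8 × 0.5 = 3.40 DD.
Per 24 h: 13.60 DD/day.
Duration = 144 / 13.60 = 10.588 ≈ 10.6 days.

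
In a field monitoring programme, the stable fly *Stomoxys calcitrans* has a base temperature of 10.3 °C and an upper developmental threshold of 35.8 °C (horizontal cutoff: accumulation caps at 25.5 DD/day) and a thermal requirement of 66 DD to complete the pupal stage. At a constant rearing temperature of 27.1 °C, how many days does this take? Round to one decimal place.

Daily accumulation = 27.1 − 10.3 = 16.8 DD/day.
Duration = 66 / 16.8 = 3.929 ≈ 3.9 days.

3.9 days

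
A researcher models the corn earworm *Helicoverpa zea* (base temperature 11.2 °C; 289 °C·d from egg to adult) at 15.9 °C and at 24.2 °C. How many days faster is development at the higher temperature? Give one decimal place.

At 15.9 °C: 289 / (15.9 − 11.2) = 289 / 4.7 = 61.489 d.
At 24.2 °C: 289 / (24.2 − 11.2) = 289 / 13.0 = 22.231 d.
Difference = |61.489 − 22.231| = 39.259 ≈ 39.3 days.

39.3 days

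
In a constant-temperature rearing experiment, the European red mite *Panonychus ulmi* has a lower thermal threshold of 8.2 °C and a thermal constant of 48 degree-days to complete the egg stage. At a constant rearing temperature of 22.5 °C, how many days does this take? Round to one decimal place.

3.4 days

Daily accumulation = 22.5 − 8.2 = 14.3 DD/day.
Duration = 48 / 14.3 = 3.357 ≈ 3.4 days.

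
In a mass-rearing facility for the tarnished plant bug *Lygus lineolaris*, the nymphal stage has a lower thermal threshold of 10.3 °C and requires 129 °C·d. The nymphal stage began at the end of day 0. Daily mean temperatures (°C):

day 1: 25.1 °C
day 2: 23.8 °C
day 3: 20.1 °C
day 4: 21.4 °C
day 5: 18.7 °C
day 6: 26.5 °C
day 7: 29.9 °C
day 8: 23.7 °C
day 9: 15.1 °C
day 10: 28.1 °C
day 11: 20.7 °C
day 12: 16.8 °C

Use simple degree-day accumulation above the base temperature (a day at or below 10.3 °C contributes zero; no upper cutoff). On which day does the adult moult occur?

Daily DD above 10.3 °C: 14.8, 13.5, 9.8, 11.1, 8.4, 16.2, 19.6, 13.4, 4.8, 17.8, 10.4, 6.5.
Cumulative: 14.8, 28.3, 38.1, 49.2, 57.6, 73.8, 93.4, 106.8, 111.6, 129.4, 139.8, 146.3.
The total first reaches 129 DD on day 10.

day 10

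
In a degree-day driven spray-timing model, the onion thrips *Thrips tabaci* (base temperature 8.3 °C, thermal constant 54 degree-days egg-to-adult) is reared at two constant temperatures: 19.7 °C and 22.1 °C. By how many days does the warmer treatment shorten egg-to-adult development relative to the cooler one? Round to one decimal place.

At 19.7 °C: 54 / (19.7 − 8.3) = 54 / 11.4 = 4.737 d.
At 22.1 °C: 54 / (22.1 − 8.3) = 54 / 13.8 = 3.913 d.
Difference = |4.737 − 3.913| = 0.824 ≈ 0.8 days.

0.8 days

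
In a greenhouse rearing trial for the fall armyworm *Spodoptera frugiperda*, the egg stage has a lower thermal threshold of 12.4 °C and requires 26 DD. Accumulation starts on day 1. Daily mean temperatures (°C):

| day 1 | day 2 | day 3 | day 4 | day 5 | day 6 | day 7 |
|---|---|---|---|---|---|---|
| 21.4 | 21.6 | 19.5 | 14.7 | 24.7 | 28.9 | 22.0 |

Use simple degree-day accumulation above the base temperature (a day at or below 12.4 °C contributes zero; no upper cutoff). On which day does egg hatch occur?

day 4

Daily DD above 12.4 °C: 9.0, 9.2, 7.1, 2.3, 12.3, 16.5, 9.6.
Cumulative: 9.0, 18.2, 25.3, 27.6, 39.9, 56.4, 66.0.
The total first reaches 26 DD on day 4.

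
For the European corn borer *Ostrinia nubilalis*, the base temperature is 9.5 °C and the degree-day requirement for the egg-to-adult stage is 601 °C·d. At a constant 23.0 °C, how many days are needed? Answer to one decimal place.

Daily accumulation = 23.0 − 9.5 = 13.5 DD/day.
Duration = 601 / 13.5 = 44.519 ≈ 44.5 days.

44.5 days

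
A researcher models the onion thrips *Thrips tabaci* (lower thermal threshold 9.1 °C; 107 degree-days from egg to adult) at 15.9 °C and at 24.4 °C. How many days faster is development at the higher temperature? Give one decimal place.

At 15.9 °C: 107 / (15.9 − 9.1) = 107 / 6.8 = 15.735 d.
At 24.4 °C: 107 / (24.4 − 9.1) = 107 / 15.3 = 6.993 d.
Difference = |15.735 − 6.993| = 8.742 ≈ 8.7 days.

8.7 days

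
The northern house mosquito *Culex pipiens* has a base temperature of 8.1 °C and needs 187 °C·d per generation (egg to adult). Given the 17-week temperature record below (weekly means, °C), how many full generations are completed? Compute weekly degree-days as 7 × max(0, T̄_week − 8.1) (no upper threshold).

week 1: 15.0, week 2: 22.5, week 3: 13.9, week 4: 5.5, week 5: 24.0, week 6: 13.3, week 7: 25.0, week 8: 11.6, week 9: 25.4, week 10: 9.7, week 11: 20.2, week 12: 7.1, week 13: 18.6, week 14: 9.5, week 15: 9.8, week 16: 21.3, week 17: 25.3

Weekly DD (7 × max(0, T̄ − 8.1)): 48.3, 100.8, 40.6, 0.0, 111.3, 36.4, 118.3, 24.5, 121.1, 11.2, 84.7, 0.0, 73.5, 9.8, 11.9, 92.4, 120.4.
Season total = 1005.2 DD.
Complete generations = ⌊1005.2 / 187⌋ = 5.

5 generations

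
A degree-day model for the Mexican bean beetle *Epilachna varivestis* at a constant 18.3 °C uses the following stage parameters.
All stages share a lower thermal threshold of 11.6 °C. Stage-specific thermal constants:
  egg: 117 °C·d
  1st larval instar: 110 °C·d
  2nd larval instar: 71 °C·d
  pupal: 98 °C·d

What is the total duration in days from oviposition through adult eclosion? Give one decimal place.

59.1 days

Daily accumulation at 18.3 °C = 18.3 − 11.6 = 6.7 DD/day.
Total K = 117 + 110 + 71 + 98 = 396 DD.
Total duration = 396 / 6.7 = 59.104 ≈ 59.1 days.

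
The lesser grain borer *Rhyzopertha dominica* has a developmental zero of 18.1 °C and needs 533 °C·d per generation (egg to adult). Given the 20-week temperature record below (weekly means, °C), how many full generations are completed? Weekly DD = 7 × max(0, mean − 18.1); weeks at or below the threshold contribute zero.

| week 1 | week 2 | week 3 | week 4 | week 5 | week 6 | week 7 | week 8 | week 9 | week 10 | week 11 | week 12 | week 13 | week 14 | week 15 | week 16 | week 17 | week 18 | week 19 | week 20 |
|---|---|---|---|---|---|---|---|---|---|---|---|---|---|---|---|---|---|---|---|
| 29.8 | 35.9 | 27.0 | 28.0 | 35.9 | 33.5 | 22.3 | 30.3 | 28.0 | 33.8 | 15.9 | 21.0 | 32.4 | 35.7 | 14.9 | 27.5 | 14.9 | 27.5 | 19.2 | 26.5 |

2 generations

Weekly DD (7 × max(0, T̄ − 18.1)): 81.9, 124.6, 62.3, 69.3, 124.6, 107.8, 29.4, 85.4, 69.3, 109.9, 0.0, 20.3, 100.1, 123.2, 0.0, 65.8, 0.0, 65.8, 7.7, 58.8.
Season total = 1306.2 DD.
Complete generations = ⌊1306.2 / 533⌋ = 2.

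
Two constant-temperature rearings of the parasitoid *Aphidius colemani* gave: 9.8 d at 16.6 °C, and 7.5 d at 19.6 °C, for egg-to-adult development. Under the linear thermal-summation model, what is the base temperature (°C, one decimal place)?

Equal thermal constants: D₁(T₁ − T_b) = D₂(T₂ − T_b).
9.8·(16.6 − T_b) = 7.5·(19.6 − T_b)
T_b = (9.8·16.6 − 7.5·19.6) / (9.8 − 7.5) = 15.68 / 2.3 = 6.817 °C ≈ 6.8 °C.

6.8 °C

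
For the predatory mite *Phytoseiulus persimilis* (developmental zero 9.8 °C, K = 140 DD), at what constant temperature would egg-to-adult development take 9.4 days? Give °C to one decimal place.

Required daily accumulation = 140 / 9.4 = 14.894 DD/day.
T = T_base + 14.894 = 9.8 + 14.894 = 24.694 ≈ 24.7 °C.

24.7 °C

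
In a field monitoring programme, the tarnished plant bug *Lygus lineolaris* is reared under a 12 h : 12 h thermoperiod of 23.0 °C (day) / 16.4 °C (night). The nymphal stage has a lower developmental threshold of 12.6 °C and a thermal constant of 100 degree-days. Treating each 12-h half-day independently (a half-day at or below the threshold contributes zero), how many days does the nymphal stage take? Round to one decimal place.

14.1 days

Day half: max(0, 23.0 − 12.6) × 0.5 = 10.4 × 0.5 = 5.20 DD.
Night half: max(0, 16.4 − 12.6) × 0.5 = 3.8 × 0.5 = 1.90 DD.
Per 24 h: 7.10 DD/day.
Duration = 100 / 7.10 = 14.085 ≈ 14.1 days.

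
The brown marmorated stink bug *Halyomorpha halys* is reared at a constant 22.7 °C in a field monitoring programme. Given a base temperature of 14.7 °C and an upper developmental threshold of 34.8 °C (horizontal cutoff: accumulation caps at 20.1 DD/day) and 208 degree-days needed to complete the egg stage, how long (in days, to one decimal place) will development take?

Daily accumulation = 22.7 − 14.7 = 8.0 DD/day.
Duration = 208 / 8.0 = 26.000 ≈ 26.0 days.

26.0 days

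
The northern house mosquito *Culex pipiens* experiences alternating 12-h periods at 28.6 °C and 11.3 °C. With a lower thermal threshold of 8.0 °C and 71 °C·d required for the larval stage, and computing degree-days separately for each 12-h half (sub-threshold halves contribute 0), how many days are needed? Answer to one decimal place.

Day half: max(0, 28.6 − 8.0) × 0.5 = 20.6 × 0.5 = 10.30 DD.
Night half: max(0, 11.3 − 8.0) × 0.5 = 3.3 × 0.5 = 1.65 DD.
Per 24 h: 11.95 DD/day.
Duration = 71 / 11.95 = 5.941 ≈ 5.9 days.

5.9 days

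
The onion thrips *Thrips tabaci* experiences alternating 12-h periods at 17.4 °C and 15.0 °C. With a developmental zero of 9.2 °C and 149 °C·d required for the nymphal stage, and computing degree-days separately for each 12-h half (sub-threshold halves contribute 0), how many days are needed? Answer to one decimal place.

Day half: max(0, 17.4 − 9.2) × 0.5 = 8.2 × 0.5 = 4.10 DD.
Night half: max(0, 15.0 − 9.2) × 0.5 = 5.8 × 0.5 = 2.90 DD.
Per 24 h: 7.00 DD/day.
Duration = 149 / 7.00 = 21.286 ≈ 21.3 days.

21.3 days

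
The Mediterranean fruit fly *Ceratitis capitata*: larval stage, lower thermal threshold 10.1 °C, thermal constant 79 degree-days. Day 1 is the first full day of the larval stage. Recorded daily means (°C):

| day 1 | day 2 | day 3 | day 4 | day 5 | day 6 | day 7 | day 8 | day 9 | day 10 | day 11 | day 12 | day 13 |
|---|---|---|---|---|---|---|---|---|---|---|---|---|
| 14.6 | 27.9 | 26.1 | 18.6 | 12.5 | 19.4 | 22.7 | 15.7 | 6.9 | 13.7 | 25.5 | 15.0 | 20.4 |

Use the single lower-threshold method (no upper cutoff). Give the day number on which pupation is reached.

day 10

Daily DD above 10.1 °C: 4.5, 17.8, 16.0, 8.5, 2.4, 9.3, 12.6, 5.6, 0.0, 3.6, 15.4, 4.9, 10.3.
Cumulative: 4.5, 22.3, 38.3, 46.8, 49.2, 58.5, 71.1, 76.7, 76.7, 80.3, 95.7, 100.6, 110.9.
The total first reaches 79 DD on day 10.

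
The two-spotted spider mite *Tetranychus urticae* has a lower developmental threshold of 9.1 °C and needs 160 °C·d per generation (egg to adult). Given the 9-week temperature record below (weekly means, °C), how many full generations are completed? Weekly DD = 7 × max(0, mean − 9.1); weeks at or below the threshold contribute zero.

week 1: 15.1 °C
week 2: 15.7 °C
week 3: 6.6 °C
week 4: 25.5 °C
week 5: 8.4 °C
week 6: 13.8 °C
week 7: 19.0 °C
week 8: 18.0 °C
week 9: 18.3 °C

Weekly DD (7 × max(0, T̄ − 9.1)): 42.0, 46.2, 0.0, 114.8, 0.0, 32.9, 69.3, 62.3, 64.4.
Season total = 431.9 DD.
Complete generations = ⌊431.9 / 160⌋ = 2.

2 generations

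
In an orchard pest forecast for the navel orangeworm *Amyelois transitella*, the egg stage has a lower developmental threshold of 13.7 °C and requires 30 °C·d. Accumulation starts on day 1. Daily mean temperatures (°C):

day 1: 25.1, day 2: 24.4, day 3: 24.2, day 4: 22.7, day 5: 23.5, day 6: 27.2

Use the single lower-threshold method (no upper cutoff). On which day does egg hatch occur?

Daily DD above 13.7 °C: 11.4, 10.7, 10.5, 9.0, 9.8, 13.5.
Cumulative: 11.4, 22.1, 32.6, 41.6, 51.4, 64.9.
The total first reaches 30 DD on day 3.

day 3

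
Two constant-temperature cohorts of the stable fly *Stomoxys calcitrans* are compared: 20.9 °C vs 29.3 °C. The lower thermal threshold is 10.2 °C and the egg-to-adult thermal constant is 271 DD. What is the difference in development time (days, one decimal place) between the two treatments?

11.1 days

At 20.9 °C: 271 / (20.9 − 10.2) = 271 / 10.7 = 25.327 d.
At 29.3 °C: 271 / (29.3 − 10.2) = 271 / 19.1 = 14.188 d.
Difference = |25.327 − 14.188| = 11.139 ≈ 11.1 days.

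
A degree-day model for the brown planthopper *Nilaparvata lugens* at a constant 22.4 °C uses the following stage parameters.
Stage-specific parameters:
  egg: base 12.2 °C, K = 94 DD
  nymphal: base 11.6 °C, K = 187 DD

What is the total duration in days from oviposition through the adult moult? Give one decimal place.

egg: 94 / (22.4 − 12.2) = 94 / 10.2 = 9.216 d.
nymphal: 187 / (22.4 − 11.6) = 187 / 10.8 = 17.315 d.
Sum = 26.531 ≈ 26.5 days.

26.5 days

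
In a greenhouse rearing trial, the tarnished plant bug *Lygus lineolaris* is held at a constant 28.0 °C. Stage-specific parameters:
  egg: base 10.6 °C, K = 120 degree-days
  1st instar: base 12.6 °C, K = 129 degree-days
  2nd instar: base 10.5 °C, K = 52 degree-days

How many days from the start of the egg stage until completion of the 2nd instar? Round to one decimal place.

18.2 days

egg: 120 / (28.0 − 10.6) = 120 / 17.4 = 6.897 d.
1st instar: 129 / (28.0 − 12.6) = 129 / 15.4 = 8.377 d.
2nd instar: 52 / (28.0 − 10.5) = 52 / 17.5 = 2.971 d.
Sum = 18.245 ≈ 18.2 days.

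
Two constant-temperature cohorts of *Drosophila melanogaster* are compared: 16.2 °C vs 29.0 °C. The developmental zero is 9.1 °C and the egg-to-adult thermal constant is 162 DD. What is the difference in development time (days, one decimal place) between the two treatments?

14.7 days

At 16.2 °C: 162 / (16.2 − 9.1) = 162 / 7.1 = 22.817 d.
At 29.0 °C: 162 / (29.0 − 9.1) = 162 / 19.9 = 8.141 d.
Difference = |22.817 − 8.141| = 14.676 ≈ 14.7 days.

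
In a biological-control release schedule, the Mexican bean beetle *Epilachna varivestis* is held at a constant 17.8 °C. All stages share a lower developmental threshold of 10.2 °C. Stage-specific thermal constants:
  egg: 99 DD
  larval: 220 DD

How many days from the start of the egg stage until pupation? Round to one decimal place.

42.0 days

Daily accumulation at 17.8 °C = 17.8 − 10.2 = 7.6 DD/day.
Total K = 99 + 220 = 319 DD.
Total duration = 319 / 7.6 = 41.974 ≈ 42.0 days.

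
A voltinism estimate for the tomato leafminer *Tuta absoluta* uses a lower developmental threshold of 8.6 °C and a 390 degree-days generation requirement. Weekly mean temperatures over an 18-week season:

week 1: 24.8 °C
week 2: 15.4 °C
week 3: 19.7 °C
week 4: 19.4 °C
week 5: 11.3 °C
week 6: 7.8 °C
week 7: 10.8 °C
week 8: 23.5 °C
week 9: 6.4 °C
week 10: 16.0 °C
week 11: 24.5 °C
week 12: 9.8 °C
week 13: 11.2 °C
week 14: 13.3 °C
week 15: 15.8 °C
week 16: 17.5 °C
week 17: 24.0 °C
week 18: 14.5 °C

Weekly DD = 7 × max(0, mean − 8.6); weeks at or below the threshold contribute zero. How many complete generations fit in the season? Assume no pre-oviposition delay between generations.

2 generations

Weekly DD (7 × max(0, T̄ − 8.6)): 113.4, 47.6, 77.7, 75.6, 18.9, 0.0, 15.4, 104.3, 0.0, 51.8, 111.3, 8.4, 18.2, 32.9, 50.4, 62.3, 107.8, 41.3.
Season total = 937.3 DD.
Complete generations = ⌊937.3 / 390⌋ = 2.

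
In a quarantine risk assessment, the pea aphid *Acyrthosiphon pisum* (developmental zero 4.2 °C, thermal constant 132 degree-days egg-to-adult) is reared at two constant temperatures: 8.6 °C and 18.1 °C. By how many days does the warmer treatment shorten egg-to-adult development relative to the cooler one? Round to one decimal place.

20.5 days

At 8.6 °C: 132 / (8.6 − 4.2) = 132 / 4.4 = 30.000 d.
At 18.1 °C: 132 / (18.1 − 4.2) = 132 / 13.9 = 9.496 d.
Difference = |30.000 − 9.496| = 20.504 ≈ 20.5 days.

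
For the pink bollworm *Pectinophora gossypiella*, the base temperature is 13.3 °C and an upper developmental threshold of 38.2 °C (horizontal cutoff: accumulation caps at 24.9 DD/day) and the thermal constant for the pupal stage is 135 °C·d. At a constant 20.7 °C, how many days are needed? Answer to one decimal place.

Daily accumulation = 20.7 − 13.3 = 7.4 DD/day.
Duration = 135 / 7.4 = 18.243 ≈ 18.2 days.

18.2 days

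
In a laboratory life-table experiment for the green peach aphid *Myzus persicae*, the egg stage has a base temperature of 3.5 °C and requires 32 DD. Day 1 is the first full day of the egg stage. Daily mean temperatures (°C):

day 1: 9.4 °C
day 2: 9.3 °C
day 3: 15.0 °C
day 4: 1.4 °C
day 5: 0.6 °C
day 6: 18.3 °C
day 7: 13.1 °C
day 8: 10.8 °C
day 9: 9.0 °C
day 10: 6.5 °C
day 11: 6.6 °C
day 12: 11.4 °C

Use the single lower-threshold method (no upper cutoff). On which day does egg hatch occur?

day 6

Daily DD above 3.5 °C: 5.9, 5.8, 11.5, 0.0, 0.0, 14.8, 9.6, 7.3, 5.5, 3.0, 3.1, 7.9.
Cumulative: 5.9, 11.7, 23.2, 23.2, 23.2, 38.0, 47.6, 54.9, 60.4, 63.4, 66.5, 74.4.
The total first reaches 32 DD on day 6.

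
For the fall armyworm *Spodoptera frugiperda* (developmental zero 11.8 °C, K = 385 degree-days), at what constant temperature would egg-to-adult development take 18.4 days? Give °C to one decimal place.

Required daily accumulation = 385 / 18.4 = 20.924 DD/day.
T = T_base + 20.924 = 11.8 + 20.924 = 32.724 ≈ 32.7 °C.

32.7 °C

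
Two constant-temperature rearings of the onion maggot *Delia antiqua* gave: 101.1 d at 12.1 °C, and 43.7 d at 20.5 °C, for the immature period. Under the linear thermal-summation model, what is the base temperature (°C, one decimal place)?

Under the model K = D·(T − T_b), so D₁·(T₁ − T_b) = D₂·(T₂ − T_b).
101.1·(12.1 − T_b) = 43.7·(20.5 − T_b)
T_b = (101.1·12.1 − 43.7·20.5) / (101.1 − 43.7) = 327.46 / 57.4 = 5.705 °C ≈ 5.7 °C.

5.7 °C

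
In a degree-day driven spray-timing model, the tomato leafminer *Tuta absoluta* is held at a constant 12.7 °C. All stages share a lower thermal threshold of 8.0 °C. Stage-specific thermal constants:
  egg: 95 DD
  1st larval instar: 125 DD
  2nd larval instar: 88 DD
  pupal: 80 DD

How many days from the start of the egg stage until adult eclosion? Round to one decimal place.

82.6 days

Daily accumulation at 12.7 °C = 12.7 − 8.0 = 4.7 DD/day.
Total K = 95 + 125 + 88 + 80 = 388 DD.
Total duration = 388 / 4.7 = 82.553 ≈ 82.6 days.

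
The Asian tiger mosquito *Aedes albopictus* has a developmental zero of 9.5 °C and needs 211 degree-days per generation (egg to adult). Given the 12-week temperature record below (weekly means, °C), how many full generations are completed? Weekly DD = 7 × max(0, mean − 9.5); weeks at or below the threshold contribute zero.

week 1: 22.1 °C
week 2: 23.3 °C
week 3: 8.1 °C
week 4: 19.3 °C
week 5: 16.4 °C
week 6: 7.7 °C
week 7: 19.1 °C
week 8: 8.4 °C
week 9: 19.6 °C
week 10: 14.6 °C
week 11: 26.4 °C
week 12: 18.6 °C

Weekly DD (7 × max(0, T̄ − 9.5)): 88.2, 96.6, 0.0, 68.6, 48.3, 0.0, 67.2, 0.0, 70.7, 35.7, 118.3, 63.7.
Season total = 657.3 DD.
Complete generations = ⌊657.3 / 211⌋ = 3.

3 generations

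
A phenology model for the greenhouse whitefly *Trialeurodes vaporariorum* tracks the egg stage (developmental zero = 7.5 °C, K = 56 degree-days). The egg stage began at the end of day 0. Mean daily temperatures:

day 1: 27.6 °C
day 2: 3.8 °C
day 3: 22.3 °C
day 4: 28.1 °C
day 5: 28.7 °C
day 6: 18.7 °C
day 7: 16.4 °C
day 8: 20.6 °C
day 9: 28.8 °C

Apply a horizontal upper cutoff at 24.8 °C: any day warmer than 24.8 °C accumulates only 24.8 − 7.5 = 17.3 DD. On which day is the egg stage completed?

Daily DD above 7.5 °C (capped at 17.3): 17.3, 0.0, 14.8, 17.3, 17.3, 11.2, 8.9, 13.1, 17.3.
Cumulative: 17.3, 17.3, 32.1, 49.4, 66.7, 77.9, 86.8, 99.9, 117.2.
The total first reaches 56 DD on day 5.

day 5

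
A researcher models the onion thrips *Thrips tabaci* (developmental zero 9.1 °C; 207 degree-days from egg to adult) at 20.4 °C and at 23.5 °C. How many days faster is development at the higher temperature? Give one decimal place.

At 20.4 °C: 207 / (20.4 − 9.1) = 207 / 11.3 = 18.319 d.
At 23.5 °C: 207 / (23.5 − 9.1) = 207 / 14.4 = 14.375 d.
Difference = |18.319 − 14.375| = 3.944 ≈ 3.9 days.

3.9 days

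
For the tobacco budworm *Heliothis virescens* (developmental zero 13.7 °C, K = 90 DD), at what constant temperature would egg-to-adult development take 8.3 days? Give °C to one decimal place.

24.5 °C

Required daily accumulation = 90 / 8.3 = 10.843 DD/day.
T = T_base + 10.843 = 13.7 + 10.843 = 24.543 ≈ 24.5 °C.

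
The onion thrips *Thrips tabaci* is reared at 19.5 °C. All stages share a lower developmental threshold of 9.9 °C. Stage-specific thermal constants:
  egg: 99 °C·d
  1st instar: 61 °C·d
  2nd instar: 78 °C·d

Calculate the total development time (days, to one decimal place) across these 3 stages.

Daily accumulation at 19.5 °C = 19.5 − 9.9 = 9.6 DD/day.
Total K = 99 + 61 + 78 = 238 DD.
Total duration = 238 / 9.6 = 24.792 ≈ 24.8 days.

24.8 days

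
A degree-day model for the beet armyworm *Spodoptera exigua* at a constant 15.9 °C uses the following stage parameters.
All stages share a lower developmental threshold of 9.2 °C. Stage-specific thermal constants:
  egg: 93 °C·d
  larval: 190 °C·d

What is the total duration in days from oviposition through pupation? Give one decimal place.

Daily accumulation at 15.9 °C = 15.9 − 9.2 = 6.7 DD/day.
Total K = 93 + 190 = 283 DD.
Total duration = 283 / 6.7 = 42.239 ≈ 42.2 days.

42.2 days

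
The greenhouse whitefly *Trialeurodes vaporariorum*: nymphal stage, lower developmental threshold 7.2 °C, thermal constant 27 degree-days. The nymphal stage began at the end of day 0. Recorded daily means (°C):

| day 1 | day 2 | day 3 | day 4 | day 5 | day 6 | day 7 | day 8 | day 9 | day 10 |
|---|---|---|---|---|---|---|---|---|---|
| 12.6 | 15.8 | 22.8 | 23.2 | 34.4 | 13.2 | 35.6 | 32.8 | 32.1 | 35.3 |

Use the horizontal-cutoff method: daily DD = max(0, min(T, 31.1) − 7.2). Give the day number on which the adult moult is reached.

Daily DD above 7.2 °C (capped at 23.9): 5.4, 8.6, 15.6, 16.0, 23.9, 6.0, 23.9, 23.9, 23.9, 23.9.
Cumulative: 5.4, 14.0, 29.6, 45.6, 69.5, 75.5, 99.4, 123.3, 147.2, 171.1.
The total first reaches 27 DD on day 3.

day 3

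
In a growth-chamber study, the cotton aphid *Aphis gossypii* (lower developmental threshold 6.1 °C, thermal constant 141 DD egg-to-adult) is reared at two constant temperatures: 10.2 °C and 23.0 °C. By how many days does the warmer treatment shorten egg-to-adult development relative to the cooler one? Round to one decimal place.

At 10.2 °C: 141 / (10.2 − 6.1) = 141 / 4.1 = 34.390 d.
At 23.0 °C: 141 / (23.0 − 6.1) = 141 / 16.9 = 8.343 d.
Difference = |34.390 − 8.343| = 26.047 ≈ 26.0 days.

26.0 days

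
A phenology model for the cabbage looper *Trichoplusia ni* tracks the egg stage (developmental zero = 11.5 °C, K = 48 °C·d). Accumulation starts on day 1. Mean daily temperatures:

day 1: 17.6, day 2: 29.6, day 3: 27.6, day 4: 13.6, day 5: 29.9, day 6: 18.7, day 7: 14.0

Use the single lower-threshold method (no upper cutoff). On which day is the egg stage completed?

day 5

Daily DD above 11.5 °C: 6.1, 18.1, 16.1, 2.1, 18.4, 7.2, 2.5.
Cumulative: 6.1, 24.2, 40.3, 42.4, 60.8, 68.0, 70.5.
The total first reaches 48 DD on day 5.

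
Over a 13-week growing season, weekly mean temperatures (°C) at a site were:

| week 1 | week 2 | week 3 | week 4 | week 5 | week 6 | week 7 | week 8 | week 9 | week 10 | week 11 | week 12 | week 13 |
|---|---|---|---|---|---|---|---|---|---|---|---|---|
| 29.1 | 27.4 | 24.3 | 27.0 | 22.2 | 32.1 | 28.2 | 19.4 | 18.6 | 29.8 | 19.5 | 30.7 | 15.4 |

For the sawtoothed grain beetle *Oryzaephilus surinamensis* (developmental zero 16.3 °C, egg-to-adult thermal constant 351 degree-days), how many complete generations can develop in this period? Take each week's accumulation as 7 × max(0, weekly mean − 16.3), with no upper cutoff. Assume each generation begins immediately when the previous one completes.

Weekly DD (7 × max(0, T̄ − 16.3)): 89.6, 77.7, 56.0, 74.9, 41.3, 110.6, 83.3, 21.7, 16.1, 94.5, 22.4, 100.8, 0.0.
Season total = 788.9 DD.
Complete generations = ⌊788.9 / 351⌋ = 2.

2 generations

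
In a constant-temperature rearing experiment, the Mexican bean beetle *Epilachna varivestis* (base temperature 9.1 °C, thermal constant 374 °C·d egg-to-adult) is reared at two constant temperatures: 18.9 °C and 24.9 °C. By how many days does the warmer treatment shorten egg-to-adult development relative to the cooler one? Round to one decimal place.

14.5 days

At 18.9 °C: 374 / (18.9 − 9.1) = 374 / 9.8 = 38.163 d.
At 24.9 °C: 374 / (24.9 − 9.1) = 374 / 15.8 = 23.671 d.
Difference = |38.163 − 23.671| = 14.492 ≈ 14.5 days.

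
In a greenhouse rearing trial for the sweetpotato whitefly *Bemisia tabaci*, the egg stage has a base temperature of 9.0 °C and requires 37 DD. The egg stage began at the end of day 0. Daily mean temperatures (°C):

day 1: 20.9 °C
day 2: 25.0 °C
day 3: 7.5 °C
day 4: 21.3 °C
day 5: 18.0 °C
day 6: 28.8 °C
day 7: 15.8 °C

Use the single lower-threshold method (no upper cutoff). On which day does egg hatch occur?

Daily DD above 9.0 °C: 11.9, 16.0, 0.0, 12.3, 9.0, 19.8, 6.8.
Cumulative: 11.9, 27.9, 27.9, 40.2, 49.2, 69.0, 75.8.
The total first reaches 37 DD on day 4.

day 4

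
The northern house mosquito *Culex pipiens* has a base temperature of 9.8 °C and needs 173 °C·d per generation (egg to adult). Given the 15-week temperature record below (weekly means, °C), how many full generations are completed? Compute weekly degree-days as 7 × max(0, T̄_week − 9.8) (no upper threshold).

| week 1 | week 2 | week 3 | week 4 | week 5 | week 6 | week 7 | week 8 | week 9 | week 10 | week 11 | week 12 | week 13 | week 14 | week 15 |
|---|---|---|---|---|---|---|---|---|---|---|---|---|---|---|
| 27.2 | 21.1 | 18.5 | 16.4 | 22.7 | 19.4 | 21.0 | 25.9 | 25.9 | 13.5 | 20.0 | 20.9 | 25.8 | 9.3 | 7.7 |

Weekly DD (7 × max(0, T̄ − 9.8)): 121.8, 79.1, 60.9, 46.2, 90.3, 67.2, 78.4, 112.7, 112.7, 25.9, 71.4, 77.7, 112.0, 0.0, 0.0.
Season total = 1056.3 DD.
Complete generations = ⌊1056.3 / 173⌋ = 6.

6 generations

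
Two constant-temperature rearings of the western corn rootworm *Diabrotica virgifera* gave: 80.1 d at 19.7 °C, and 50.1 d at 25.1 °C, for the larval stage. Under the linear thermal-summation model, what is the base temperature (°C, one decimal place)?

10.7 °C

Under the model K = D·(T − T_b), so D₁·(T₁ − T_b) = D₂·(T₂ − T_b).
80.1·(19.7 − T_b) = 50.1·(25.1 − T_b)
T_b = (80.1·19.7 − 50.1·25.1) / (80.1 − 50.1) = 320.46 / 30.0 = 10.682 °C ≈ 10.7 °C.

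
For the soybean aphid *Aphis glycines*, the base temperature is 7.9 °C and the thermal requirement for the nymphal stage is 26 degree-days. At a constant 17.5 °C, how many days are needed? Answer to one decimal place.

2.7 days

Daily accumulation = 17.5 − 7.9 = 9.6 DD/day.
Duration = 26 / 9.6 = 2.708 ≈ 2.7 days.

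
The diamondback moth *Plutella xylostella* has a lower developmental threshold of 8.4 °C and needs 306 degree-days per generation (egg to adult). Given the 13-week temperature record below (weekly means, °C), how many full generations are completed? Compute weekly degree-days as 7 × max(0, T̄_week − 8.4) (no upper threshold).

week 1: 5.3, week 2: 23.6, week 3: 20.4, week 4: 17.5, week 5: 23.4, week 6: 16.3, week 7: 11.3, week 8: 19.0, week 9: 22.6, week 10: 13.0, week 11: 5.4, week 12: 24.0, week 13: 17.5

2 generations

Weekly DD (7 × max(0, T̄ − 8.4)): 0.0, 106.4, 84.0, 63.7, 105.0, 55.3, 20.3, 74.2, 99.4, 32.2, 0.0, 109.2, 63.7.
Season total = 813.4 DD.
Complete generations = ⌊813.4 / 306⌋ = 2.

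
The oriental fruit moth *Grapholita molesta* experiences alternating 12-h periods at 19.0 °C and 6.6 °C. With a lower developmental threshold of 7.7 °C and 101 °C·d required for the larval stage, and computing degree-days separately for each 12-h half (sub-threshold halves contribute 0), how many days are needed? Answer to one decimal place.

17.9 days

Day half: max(0, 19.0 − 7.7) × 0.5 = 11.3 × 0.5 = 5.65 DD.
Night half: max(0, 6.6 − 7.7) × 0.5 = 0.0 × 0.5 = 0.00 DD.
Per 24 h: 5.65 DD/day.
Duration = 101 / 5.65 = 17.876 ≈ 17.9 days.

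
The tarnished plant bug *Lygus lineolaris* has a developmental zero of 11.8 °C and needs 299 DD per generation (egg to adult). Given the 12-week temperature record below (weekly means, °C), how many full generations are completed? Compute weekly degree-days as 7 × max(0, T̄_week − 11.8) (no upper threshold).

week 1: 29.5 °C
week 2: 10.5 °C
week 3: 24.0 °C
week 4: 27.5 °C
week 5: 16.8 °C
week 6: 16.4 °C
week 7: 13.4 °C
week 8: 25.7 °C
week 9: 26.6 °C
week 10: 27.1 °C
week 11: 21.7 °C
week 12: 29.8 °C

3 generations

Weekly DD (7 × max(0, T̄ − 11.8)): 123.9, 0.0, 85.4, 109.9, 35.0, 32.2, 11.2, 97.3, 103.6, 107.1, 69.3, 126.0.
Season total = 900.9 DD.
Complete generations = ⌊900.9 / 299⌋ = 3.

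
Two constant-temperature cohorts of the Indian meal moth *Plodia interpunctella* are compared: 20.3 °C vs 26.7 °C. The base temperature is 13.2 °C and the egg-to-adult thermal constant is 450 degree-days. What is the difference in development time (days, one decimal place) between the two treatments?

At 20.3 °C: 450 / (20.3 − 13.2) = 450 / 7.1 = 63.380 d.
At 26.7 °C: 450 / (26.7 − 13.2) = 450 / 13.5 = 33.333 d.
Difference = |63.380 − 33.333| = 30.047 ≈ 30.0 days.

30.0 days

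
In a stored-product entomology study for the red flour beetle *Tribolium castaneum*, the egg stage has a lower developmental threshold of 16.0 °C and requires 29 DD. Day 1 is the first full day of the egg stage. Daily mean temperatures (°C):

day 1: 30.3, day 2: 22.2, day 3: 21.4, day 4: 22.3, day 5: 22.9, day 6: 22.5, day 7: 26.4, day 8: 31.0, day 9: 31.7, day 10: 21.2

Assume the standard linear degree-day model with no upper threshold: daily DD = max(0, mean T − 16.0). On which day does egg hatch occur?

Daily DD above 16.0 °C: 14.3, 6.2, 5.4, 6.3, 6.9, 6.5, 10.4, 15.0, 15.7, 5.2.
Cumulative: 14.3, 20.5, 25.9, 32.2, 39.1, 45.6, 56.0, 71.0, 86.7, 91.9.
The total first reaches 29 DD on day 4.

day 4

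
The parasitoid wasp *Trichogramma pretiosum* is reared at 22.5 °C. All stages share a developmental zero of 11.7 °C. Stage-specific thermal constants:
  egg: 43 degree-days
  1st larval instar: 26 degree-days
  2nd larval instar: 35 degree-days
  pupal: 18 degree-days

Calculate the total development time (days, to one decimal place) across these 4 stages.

11.3 days

Daily accumulation at 22.5 °C = 22.5 − 11.7 = 10.8 DD/day.
Total K = 43 + 26 + 35 + 18 = 122 DD.
Total duration = 122 / 10.8 = 11.296 ≈ 11.3 days.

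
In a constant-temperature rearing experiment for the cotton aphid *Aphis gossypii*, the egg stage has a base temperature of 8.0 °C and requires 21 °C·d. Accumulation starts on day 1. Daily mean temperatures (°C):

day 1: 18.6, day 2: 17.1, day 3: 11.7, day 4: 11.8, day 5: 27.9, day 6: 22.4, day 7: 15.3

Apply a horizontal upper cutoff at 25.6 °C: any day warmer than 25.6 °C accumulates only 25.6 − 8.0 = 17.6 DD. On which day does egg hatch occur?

Daily DD above 8.0 °C (capped at 17.6): 10.6, 9.1, 3.7, 3.8, 17.6, 14.4, 7.3.
Cumulative: 10.6, 19.7, 23.4, 27.2, 44.8, 59.2, 66.5.
The total first reaches 21 DD on day 3.

day 3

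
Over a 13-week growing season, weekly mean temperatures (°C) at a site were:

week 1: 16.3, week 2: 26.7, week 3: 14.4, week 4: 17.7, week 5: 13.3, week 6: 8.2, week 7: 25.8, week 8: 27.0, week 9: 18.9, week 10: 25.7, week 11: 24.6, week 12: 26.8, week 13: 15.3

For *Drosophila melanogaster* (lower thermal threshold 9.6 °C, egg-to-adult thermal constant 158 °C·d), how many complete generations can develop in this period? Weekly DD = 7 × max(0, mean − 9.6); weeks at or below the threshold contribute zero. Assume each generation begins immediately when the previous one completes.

6 generations

Weekly DD (7 × max(0, T̄ − 9.6)): 46.9, 119.7, 33.6, 56.7, 25.9, 0.0, 113.4, 121.8, 65.1, 112.7, 105.0, 120.4, 39.9.
Season total = 961.1 DD.
Complete generations = ⌊961.1 / 158⌋ = 6.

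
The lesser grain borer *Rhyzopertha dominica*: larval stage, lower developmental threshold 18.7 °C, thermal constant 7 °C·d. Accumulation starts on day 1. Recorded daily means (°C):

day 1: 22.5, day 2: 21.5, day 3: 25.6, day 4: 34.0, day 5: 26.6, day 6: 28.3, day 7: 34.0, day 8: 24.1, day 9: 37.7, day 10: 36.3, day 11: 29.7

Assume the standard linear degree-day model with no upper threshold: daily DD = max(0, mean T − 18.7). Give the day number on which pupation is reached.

Daily DD above 18.7 °C: 3.8, 2.8, 6.9, 15.3, 7.9, 9.6, 15.3, 5.4, 19.0, 17.6, 11.0.
Cumulative: 3.8, 6.6, 13.5, 28.8, 36.7, 46.3, 61.6, 67.0, 86.0, 103.6, 114.6.
The total first reaches 7 DD on day 3.

day 3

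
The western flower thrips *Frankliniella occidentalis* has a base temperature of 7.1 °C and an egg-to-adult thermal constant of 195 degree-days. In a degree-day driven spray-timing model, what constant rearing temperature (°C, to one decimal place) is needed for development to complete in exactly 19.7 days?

17.0 °C

Required daily accumulation = 195 / 19.7 = 9.898 DD/day.
T = T_base + 9.898 = 7.1 + 9.898 = 16.998 ≈ 17.0 °C.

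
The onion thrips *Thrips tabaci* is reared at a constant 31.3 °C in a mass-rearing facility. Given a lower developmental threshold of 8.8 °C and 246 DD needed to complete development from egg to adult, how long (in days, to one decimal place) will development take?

Daily accumulation = 31.3 − 8.8 = 22.5 DD/day.
Duration = 246 / 22.5 = 10.933 ≈ 10.9 days.

10.9 days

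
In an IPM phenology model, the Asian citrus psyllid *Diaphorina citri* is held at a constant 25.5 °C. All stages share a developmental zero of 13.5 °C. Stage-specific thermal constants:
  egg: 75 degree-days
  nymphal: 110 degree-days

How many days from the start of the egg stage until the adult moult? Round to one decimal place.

Daily accumulation at 25.5 °C = 25.5 − 13.5 = 12.0 DD/day.
Total K = 75 + 110 = 185 DD.
Total duration = 185 / 12.0 = 15.417 ≈ 15.4 days.

15.4 days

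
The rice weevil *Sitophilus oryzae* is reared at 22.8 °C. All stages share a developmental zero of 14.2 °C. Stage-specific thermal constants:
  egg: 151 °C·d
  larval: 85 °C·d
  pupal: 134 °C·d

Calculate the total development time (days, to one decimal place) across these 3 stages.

43.0 days

Daily accumulation at 22.8 °C = 22.8 − 14.2 = 8.6 DD/day.
Total K = 151 + 85 + 134 = 370 DD.
Total duration = 370 / 8.6 = 43.023 ≈ 43.0 days.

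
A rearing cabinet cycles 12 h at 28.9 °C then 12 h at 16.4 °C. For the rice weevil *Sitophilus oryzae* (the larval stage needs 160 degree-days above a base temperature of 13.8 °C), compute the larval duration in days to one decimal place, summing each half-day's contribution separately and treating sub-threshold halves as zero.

Day half: max(0, 28.9 − 13.8) × 0.5 = 15.1 × 0.5 = 7.55 DD.
Night half: max(0, 16.4 − 13.8) × 0.5 = 2.6 × 0.5 = 1.30 DD.
Per 24 h: 8.85 DD/day.
Duration = 160 / 8.85 = 18.079 ≈ 18.1 days.

18.1 days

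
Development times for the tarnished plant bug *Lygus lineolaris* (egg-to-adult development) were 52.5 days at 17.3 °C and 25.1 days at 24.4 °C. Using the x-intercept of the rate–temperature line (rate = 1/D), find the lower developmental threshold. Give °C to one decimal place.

10.8 °C

Linear rate model ⇒ the product D·(T − T_b) is constant across temperatures.
52.5·(17.3 − T_b) = 25.1·(24.4 − T_b)
T_b = (52.5·17.3 − 25.1·24.4) / (52.5 − 25.1) = 295.81 / 27.4 = 10.796 °C ≈ 10.8 °C.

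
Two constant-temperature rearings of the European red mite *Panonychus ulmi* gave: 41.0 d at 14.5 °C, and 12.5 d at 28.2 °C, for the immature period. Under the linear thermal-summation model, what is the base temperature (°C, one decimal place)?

Equal thermal constants: D₁(T₁ − T_b) = D₂(T₂ − T_b).
41.0·(14.5 − T_b) = 12.5·(28.2 − T_b)
T_b = (41.0·14.5 − 12.5·28.2) / (41.0 − 12.5) = 242.00 / 28.5 = 8.491 °C ≈ 8.5 °C.

8.5 °C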